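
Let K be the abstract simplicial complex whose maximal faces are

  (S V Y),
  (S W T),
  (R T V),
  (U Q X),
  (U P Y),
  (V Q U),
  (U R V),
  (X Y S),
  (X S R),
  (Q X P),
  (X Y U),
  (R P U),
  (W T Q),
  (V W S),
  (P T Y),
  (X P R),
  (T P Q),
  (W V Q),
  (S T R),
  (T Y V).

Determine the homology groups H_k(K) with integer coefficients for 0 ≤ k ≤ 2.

Take the total order P < Q < R < S < T < U < V < W < X < Y on the vertex set. Then K (dimension 2) consists of the simplices:

  0-simplices (10): P, Q, R, S, T, U, V, W, X, Y
  1-simplices (30): PQ, PR, PT, PU, PX, PY, QT, QU, QV, QW, QX, RS, RT, RU, RV, RX, ST, SV, SW, SX, SY, TV, TW, TY, UV, UX, UY, VW, VY, XY
  2-simplices (20): PQT, PQX, PRU, PRX, PTY, PUY, QTW, QUV, QUX, QVW, RST, RSX, RTV, RUV, STW, SVW, SVY, SXY, TVY, UXY

giving chain groups C_0 ≅ Z^10, C_1 ≅ Z^30, C_2 ≅ Z^20.

The boundary map ∂_1: C_1 → C_0 maps an edge to its endpoints' difference, ∂[p,q] = q − p.
This gives a 10×30 integer matrix of rank 9; reducing to Smith normal form yields diagonal entries (1,1,1,1,1,1,1,1,1).

The boundary map ∂_2: C_2 → C_1 sends each 2-simplex [p,q,r] to [q,r] − [p,r] + [p,q]. For instance
  ∂SXY = XY − SY + SX,
  ∂PRX = RX − PX + PR.
The resulting 30×20 matrix has rank 20, and its Smith normal form has invariant factors (1,1,1,1,1,1,1,1,1,1,1,1,1,1,1,1,1,1,1,2).

From H_k ≅ ker(∂_k) / im(∂_{k+1}) we obtain:

  H_0: rank C_0 − rank ∂_1 = 10 − 9 = 1, and the invariant factors of ∂_1 are all 1, so H_0 ≅ Z.
  H_1: rank ker ∂_1 − rank ∂_2 = (30 − 9) − 20 = 1, and ∂_2 has invariant factor 2 > 1, so H_1 ≅ Z ⊕ Z/2.
  H_2: rank ker ∂_2 − rank ∂_3 = (20 − 20) − 0 = 0, and there is no ∂_3, so H_2 ≅ 0.

As a check, the Euler characteristic is 10 − 30 + 20 = 0, which agrees with 1 − 1 + 0 = 0.
(K is a triangulation of the Klein bottle.)

H_0 = Z,  H_1 = Z ⊕ Z/2,  H_2 = 0.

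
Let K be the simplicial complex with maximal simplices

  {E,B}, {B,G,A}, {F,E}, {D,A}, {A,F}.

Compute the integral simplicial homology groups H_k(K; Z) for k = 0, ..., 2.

H_0 = Z,  H_1 = Z,  H_2 = 0.

Order the vertices as A < B < D < E < F < G. Listing each simplex with vertices in this order, K has dimension 2 with simplices:

  0-simplices (6): A, B, D, E, F, G
  1-simplices (7): AB, AD, AF, AG, BE, BG, EF
  2-simplices (1): ABG

Hence C_0 ≅ Z^6, C_1 ≅ Z^7, C_2 ≅ Z^1.

Boundary ∂_1: C_1 → C_0 maps an edge to its endpoints' difference, ∂[p,q] = q − p.
The 6×7 boundary matrix has rank 5 and Smith normal form diag(1,1,1,1,1).

∂_2: C_2 → C_1 sends each 2-simplex [p,q,r] to [q,r] − [p,r] + [p,q]. For instance
  ∂ABG = BG − AG + AB.
The resulting 7×1 matrix has rank 1, and its Smith normal form has invariant factors (1).

From H_k ≅ ker(∂_k) / im(∂_{k+1}) we obtain:

  H_0: rank C_0 − rank ∂_1 = 6 − 5 = 1, and the invariant factors of ∂_1 are all 1, so H_0 ≅ Z.
  H_1: rank ker ∂_1 − rank ∂_2 = (7 − 5) − 1 = 1, and the invariant factors of ∂_2 are all 1, so H_1 ≅ Z.
  H_2: rank ker ∂_2 − rank ∂_3 = (1 − 1) − 0 = 0, and there is no ∂_3, so H_2 ≅ 0.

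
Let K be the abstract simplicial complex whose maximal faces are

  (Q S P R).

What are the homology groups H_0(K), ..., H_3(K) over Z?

H_0 ≅ Z,  H_1 = 0,  H_2 = 0,  H_3 = 0.

Take the total order P < Q < R < S on the vertex set. Then K (dimension 3) consists of the simplices:

  0-simplices (4): P, Q, R, S
  1-simplices (6): PQ, PR, PS, QR, QS, RS
  2-simplices (4): PQR, PQS, PRS, QRS
  3-simplices (1): PQRS

so the chain groups are C_0 ≅ Z^4, C_1 ≅ Z^6, C_2 ≅ Z^4, C_3 ≅ Z^1.

Boundary ∂_1: C_1 → C_0 is given by ∂[p,q] = [q] − [p].
As a 4×6 matrix over Z this has rank 3, with invariant factors (1,1,1).

The boundary map ∂_2: C_2 → C_1 maps a triangle to the signed sum of its edges. For instance
  ∂PRS = RS − PS + PR,
  ∂QRS = RS − QS + QR.
This gives a 6×4 integer matrix of rank 3; reducing to Smith normal form yields diagonal entries (1,1,1).

Boundary ∂_3: C_3 → C_2 sends each 3-simplex σ to the alternating sum Σ_i (−1)^i (σ with its i-th vertex removed). For instance
  ∂PQRS = QRS − PRS + PQS − PQR.
The 4×1 boundary matrix has rank 1 and Smith normal form diag(1).

From H_k ≅ ker(∂_k) / im(∂_{k+1}) we obtain:

  H_0: rank C_0 − rank ∂_1 = 4 − 3 = 1, and the invariant factors of ∂_1 are all 1, so H_0 = Z.
  H_1: rank ker ∂_1 − rank ∂_2 = (6 − 3) − 3 = 0, and the invariant factors of ∂_2 are all 1, so H_1 = 0.
  H_2: rank ker ∂_2 − rank ∂_3 = (4 − 3) − 1 = 0, and the invariant factors of ∂_3 are all 1, so H_2 = 0.
  H_3: rank ker ∂_3 − rank ∂_4 = (1 − 1) − 0 = 0, and there is no ∂_4, so H_3 = 0.

As a check, the Euler characteristic is 4 − 6 + 4 − 1 = 1, which agrees with 1 − 0 + 0 − 0 = 1.
(K is a triangulation of the 3-simplex.)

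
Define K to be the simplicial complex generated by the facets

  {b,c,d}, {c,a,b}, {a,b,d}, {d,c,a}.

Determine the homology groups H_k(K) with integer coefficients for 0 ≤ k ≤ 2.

We work with the vertex ordering a < b < c < d. The simplices of K, each written with vertices in increasing order, are:

  0-simplices (4): a, b, c, d
  1-simplices (6): ab, ac, ad, bc, bd, cd
  2-simplices (4): abc, abd, acd, bcd

giving chain groups C_0 ≅ Z^4, C_1 ≅ Z^6, C_2 ≅ Z^4.

Boundary ∂_1: C_1 → C_0 maps an edge to its endpoints' difference, ∂[p,q] = q − p.
As a 4×6 matrix over Z this has rank 3, with invariant factors (1,1,1).

The boundary map ∂_2: C_2 → C_1 sends each 2-simplex [p,q,r] to [q,r] − [p,r] + [p,q]. For instance
  ∂abd = bd − ad + ab,
  ∂abc = bc − ac + ab.
As a 6×4 matrix over Z this has rank 3, with invariant factors (1,1,1).

From H_k ≅ ker(∂_k) / im(∂_{k+1}) we obtain:

  H_0: rank C_0 − rank ∂_1 = 4 − 3 = 1, and the invariant factors of ∂_1 are all 1, so H_0 = Z.
  H_1: rank ker ∂_1 − rank ∂_2 = (6 − 3) − 3 = 0, and the invariant factors of ∂_2 are all 1, so H_1 = 0.
  H_2: rank ker ∂_2 − rank ∂_3 = (4 − 3) − 0 = 1, and there is no ∂_3, so H_2 = Z.

H_0 ≅ Z,  H_1 = 0,  H_2 ≅ Z.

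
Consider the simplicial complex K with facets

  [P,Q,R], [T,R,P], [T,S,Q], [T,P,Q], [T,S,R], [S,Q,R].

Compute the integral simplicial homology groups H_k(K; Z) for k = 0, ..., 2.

H_0 ≅ Z,  H_1 = 0,  H_2 ≅ Z.

Order the vertices as P < Q < R < S < T. Listing each simplex with vertices in this order, K has dimension 2 with simplices:

  0-simplices (5): P, Q, R, S, T
  1-simplices (9): PQ, PR, PT, QR, QS, QT, RS, RT, ST
  2-simplices (6): PQR, PQT, PRT, QRS, QST, RST

giving chain groups C_0 ≅ Z^5, C_1 ≅ Z^9, C_2 ≅ Z^6.

The boundary map ∂_1: C_1 → C_0 sends each edge [p,q] (with p < q) to q − p.
The resulting 5×9 matrix has rank 4, and its Smith normal form has invariant factors (1,1,1,1).

∂_2: C_2 → C_1 sends each 2-simplex [p,q,r] to [q,r] − [p,r] + [p,q]. For instance
  ∂QST = ST − QT + QS,
  ∂PRT = RT − PT + PR.
The resulting 9×6 matrix has rank 5, and its Smith normal form has invariant factors (1,1,1,1,1).

From H_k ≅ ker(∂_k) / im(∂_{k+1}) we obtain:

  H_0: rank C_0 − rank ∂_1 = 5 − 4 = 1, and the invariant factors of ∂_1 are all 1, so H_0 = Z.
  H_1: rank ker ∂_1 − rank ∂_2 = (9 − 4) − 5 = 0, and the invariant factors of ∂_2 are all 1, so H_1 = 0.
  H_2: rank ker ∂_2 − rank ∂_3 = (6 − 5) − 0 = 1, and there is no ∂_3, so H_2 = Z.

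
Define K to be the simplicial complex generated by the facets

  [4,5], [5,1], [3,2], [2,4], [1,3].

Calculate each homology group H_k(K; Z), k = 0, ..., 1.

K has 5 vertices, 5 edges.
rank ∂_0 = 0, rank ∂_1 = 4 ⇒ b_0 = 5 − 0 − 4 = 1; all invariant factors of ∂_1 are 1 so no torsion. So H_0 = Z.
rank ∂_1 = 4, rank ∂_2 = 0 ⇒ b_1 = 5 − 4 − 0 = 1. So H_1 = Z.

H_0 ≅ Z,  H_1 ≅ Z.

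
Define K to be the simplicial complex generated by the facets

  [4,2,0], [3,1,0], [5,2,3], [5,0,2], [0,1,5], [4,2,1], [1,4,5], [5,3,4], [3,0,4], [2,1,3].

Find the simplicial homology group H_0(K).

Fix the vertex order 0 < 1 < 2 < 3 < 4 < 5 and write every simplex with vertices in increasing order. Then dim K = 2 and the simplices of K are:

  0-simplices (6): [0], [1], [2], [3], [4], [5]
  1-simplices (15): [0,1], [0,2], [0,3], [0,4], [0,5], [1,2], [1,3], [1,4], [1,5], [2,3], [2,4], [2,5], [3,4], [3,5], [4,5]
  2-simplices (10): [0,1,3], [0,1,5], [0,2,4], [0,2,5], [0,3,4], [1,2,3], [1,2,4], [1,4,5], [2,3,5], [3,4,5]

Hence C_0 ≅ Z^6, C_1 ≅ Z^15, C_2 ≅ Z^10.

The boundary map ∂_1: C_1 → C_0 sends each edge [p,q] (with p < q) to q − p. For instance
  ∂[1,3] = [3] − [1].
The resulting 6×15 matrix has rank 5, and its Smith normal form has invariant factors (1,1,1,1,1).

The boundary map ∂_2: C_2 → C_1 maps a triangle to the signed sum of its edges. For instance
  ∂[1,2,4] = [2,4] − [1,4] + [1,2],
  ∂[0,1,3] = [1,3] − [0,3] + [0,1].
The resulting 15×10 matrix has rank 10, and its Smith normal form has invariant factors (1,1,1,1,1,1,1,1,1,2).

From H_k ≅ ker(∂_k) / im(∂_{k+1}) we obtain:

  H_0: rank C_0 − rank ∂_1 = 6 − 5 = 1, and the invariant factors of ∂_1 are all 1, so H_0 ≅ Z.

H_0 = Z.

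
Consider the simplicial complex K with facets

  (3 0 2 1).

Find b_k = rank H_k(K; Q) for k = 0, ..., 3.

b_0 = 1, b_1 = 0, b_2 = 0, b_3 = 0.

Order the vertices as 0 < 1 < 2 < 3. Listing each simplex with vertices in this order, K has dimension 3 with simplices:

  0-simplices (4): [0], [1], [2], [3]
  1-simplices (6): [0,1], [0,2], [0,3], [1,2], [1,3], [2,3]
  2-simplices (4): [0,1,2], [0,1,3], [0,2,3], [1,2,3]
  3-simplices (1): [0,1,2,3]

Hence C_0 ≅ Z^4, C_1 ≅ Z^6, C_2 ≅ Z^4, C_3 ≅ Z^1.

Boundary ∂_1: C_1 → C_0 maps an edge to its endpoints' difference, ∂[p,q] = q − p. For instance
  ∂[1,2] = [2] − [1].
The resulting 4×6 matrix has rank 3, and its Smith normal form has invariant factors (1,1,1).

∂_2: C_2 → C_1 acts by ∂[p,q,r] = [q,r] − [p,r] + [p,q]. For instance
  ∂[1,2,3] = [2,3] − [1,3] + [1,2],
  ∂[0,2,3] = [2,3] − [0,3] + [0,2].
The resulting 6×4 matrix has rank 3, and its Smith normal form has invariant factors (1,1,1).

Boundary ∂_3: C_3 → C_2 sends each 3-simplex σ to the alternating sum Σ_i (−1)^i (σ with its i-th vertex removed). For instance
  ∂[0,1,2,3] = [1,2,3] − [0,2,3] + [0,1,3] − [0,1,2].
The 4×1 boundary matrix has rank 1 and Smith normal form diag(1).

Now H_k = ker ∂_k / im ∂_{k+1}, so:

  H_0: rank C_0 − rank ∂_1 = 4 − 3 = 1, and the invariant factors of ∂_1 are all 1, so H_0 ≅ Z.
  H_1: rank ker ∂_1 − rank ∂_2 = (6 − 3) − 3 = 0, and the invariant factors of ∂_2 are all 1, so H_1 ≅ 0.
  H_2: rank ker ∂_2 − rank ∂_3 = (4 − 3) − 1 = 0, and the invariant factors of ∂_3 are all 1, so H_2 ≅ 0.
  H_3: rank ker ∂_3 − rank ∂_4 = (1 − 1) − 0 = 0, and there is no ∂_4, so H_3 ≅ 0.

Hence the Betti numbers are b_0 = 1, b_1 = 0, b_2 = 0, b_3 = 0.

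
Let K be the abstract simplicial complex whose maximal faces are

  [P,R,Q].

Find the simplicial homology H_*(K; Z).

H_0 ≅ Z,  H_1 = 0,  H_2 = 0.

Order the vertices as P < Q < R. Listing each simplex with vertices in this order, K has dimension 2 with simplices:

  0-simplices (3): P, Q, R
  1-simplices (3): PQ, PR, QR
  2-simplices (1): PQR

so the chain groups are C_0 ≅ Z^3, C_1 ≅ Z^3, C_2 ≅ Z^1.

∂_1: C_1 → C_0 sends each edge [p,q] (with p < q) to q − p.
The 3×3 boundary matrix has rank 2 and Smith normal form diag(1,1).

∂_2: C_2 → C_1 maps a triangle to the signed sum of its edges. For instance
  ∂PQR = QR − PR + PQ.
The resulting 3×1 matrix has rank 1, and its Smith normal form has invariant factors (1).

From H_k ≅ ker(∂_k) / im(∂_{k+1}) we obtain:

  H_0: rank C_0 − rank ∂_1 = 3 − 2 = 1, and the invariant factors of ∂_1 are all 1, so H_0 ≅ Z.
  H_1: rank ker ∂_1 − rank ∂_2 = (3 − 2) − 1 = 0, and the invariant factors of ∂_2 are all 1, so H_1 ≅ 0.
  H_2: rank ker ∂_2 − rank ∂_3 = (1 − 1) − 0 = 0, and there is no ∂_3, so H_2 ≅ 0.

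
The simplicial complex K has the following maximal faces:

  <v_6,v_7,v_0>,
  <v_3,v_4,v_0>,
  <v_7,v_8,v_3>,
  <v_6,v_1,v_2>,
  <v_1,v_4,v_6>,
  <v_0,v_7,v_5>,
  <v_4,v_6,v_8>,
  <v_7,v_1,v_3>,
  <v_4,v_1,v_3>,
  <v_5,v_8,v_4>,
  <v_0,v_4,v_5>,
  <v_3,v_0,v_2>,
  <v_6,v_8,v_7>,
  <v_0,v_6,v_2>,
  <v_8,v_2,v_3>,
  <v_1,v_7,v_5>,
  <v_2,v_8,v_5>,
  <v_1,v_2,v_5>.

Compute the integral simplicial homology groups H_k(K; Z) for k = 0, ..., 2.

H_0 = Z,  H_1 = Z^2,  H_2 = Z.

We work with the vertex ordering v_0 < v_1 < v_2 < v_3 < v_4 < v_5 < v_6 < v_7 < v_8. The simplices of K, each written with vertices in increasing order, are:

  0-simplices (9): [v_0], [v_1], [v_2], [v_3], [v_4], [v_5], [v_6], [v_7], [v_8]
  1-simplices (27): (27 of them)
  2-simplices (18): (18 of them)

giving chain groups C_0 ≅ Z^9, C_1 ≅ Z^27, C_2 ≅ Z^18.

∂_1: C_1 → C_0 maps an edge to its endpoints' difference, ∂[p,q] = q − p.
As a 9×27 matrix over Z this has rank 8, with invariant factors (1,1,1,1,1,1,1,1).

∂_2: C_2 → C_1 sends each 2-simplex [p,q,r] to [q,r] − [p,r] + [p,q]. For instance
  ∂[v_1,v_2,v_5] = [v_2,v_5] − [v_1,v_5] + [v_1,v_2],
  ∂[v_2,v_5,v_8] = [v_5,v_8] − [v_2,v_8] + [v_2,v_5].
The 27×18 boundary matrix has rank 17 and Smith normal form diag(1,1,1,1,1,1,1,1,1,1,1,1,1,1,1,1,1).

Computing H_k = (kernel of ∂_k) / (image of ∂_{k+1}):

  H_0: rank C_0 − rank ∂_1 = 9 − 8 = 1, and the invariant factors of ∂_1 are all 1, so H_0 ≅ Z.
  H_1: rank ker ∂_1 − rank ∂_2 = (27 − 8) − 17 = 2, and the invariant factors of ∂_2 are all 1, so H_1 ≅ Z^2.
  H_2: rank ker ∂_2 − rank ∂_3 = (18 − 17) − 0 = 1, and there is no ∂_3, so H_2 ≅ Z.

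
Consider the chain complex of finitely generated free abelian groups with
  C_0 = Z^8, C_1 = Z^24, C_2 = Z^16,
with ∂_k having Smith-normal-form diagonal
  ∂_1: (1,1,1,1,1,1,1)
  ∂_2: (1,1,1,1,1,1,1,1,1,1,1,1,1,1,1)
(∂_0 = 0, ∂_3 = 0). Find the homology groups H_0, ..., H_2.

H_0: b_0 = 8 − 0 − 7 = 1; torsion from ∂_1 factors > 1: none. So H_0 = Z.
H_1: b_1 = 24 − 7 − 15 = 2; torsion from ∂_2 factors > 1: none. So H_1 = Z^2.
H_2: b_2 = 16 − 15 − 0 = 1; torsion from ∂_3 factors > 1: none. So H_2 = Z.

H_0 = Z,  H_1 = Z^2,  H_2 = Z.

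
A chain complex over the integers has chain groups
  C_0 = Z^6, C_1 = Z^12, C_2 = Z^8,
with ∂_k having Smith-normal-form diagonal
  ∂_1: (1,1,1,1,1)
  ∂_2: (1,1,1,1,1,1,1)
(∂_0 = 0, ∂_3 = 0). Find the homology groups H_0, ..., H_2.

H_0: b_0 = 6 − 0 − 5 = 1; torsion from ∂_1 factors > 1: none. So H_0 = Z.
H_1: b_1 = 12 − 5 − 7 = 0; torsion from ∂_2 factors > 1: none. So H_1 = 0.
H_2: b_2 = 8 − 7 − 0 = 1; torsion from ∂_3 factors > 1: none. So H_2 = Z.

H_0 = Z,  H_1 = 0,  H_2 = Z.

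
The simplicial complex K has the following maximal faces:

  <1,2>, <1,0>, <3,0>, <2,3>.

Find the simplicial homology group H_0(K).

Fix the vertex order 0 < 1 < 2 < 3 and write every simplex with vertices in increasing order. Then dim K = 1 and the simplices of K are:

  0-simplices (4): [0], [1], [2], [3]
  1-simplices (4): [0,1], [0,3], [1,2], [2,3]

so the chain groups are C_0 ≅ Z^4, C_1 ≅ Z^4.

∂_1: C_1 → C_0 is given by ∂[p,q] = [q] − [p]. For instance
  ∂[2,3] = [3] − [2].
The resulting 4×4 matrix has rank 3, and its Smith normal form has invariant factors (1,1,1).

Reading off H_k = ker ∂_k / im ∂_{k+1}:

  H_0: rank C_0 − rank ∂_1 = 4 − 3 = 1, and the invariant factors of ∂_1 are all 1, so H_0 = Z.

(K is a triangulation of the circle S^1.)

H_0 = Z.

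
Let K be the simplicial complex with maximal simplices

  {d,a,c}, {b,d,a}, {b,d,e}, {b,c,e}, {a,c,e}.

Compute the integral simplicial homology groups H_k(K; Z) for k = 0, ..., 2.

Take the total order a < b < c < d < e on the vertex set. Then K (dimension 2) consists of the simplices:

  0-simplices (5): a, b, c, d, e
  1-simplices (10): ab, ac, ad, ae, bc, bd, be, cd, ce, de
  2-simplices (5): abd, acd, ace, bce, bde

Hence C_0 ≅ Z^5, C_1 ≅ Z^10, C_2 ≅ Z^5.

∂_1: C_1 → C_0 is given by ∂[p,q] = [q] − [p]. For instance
  ∂bc = c − b.
The 5×10 boundary matrix has rank 4 and Smith normal form diag(1,1,1,1).

∂_2: C_2 → C_1 sends each 2-simplex [p,q,r] to [q,r] − [p,r] + [p,q]. For instance
  ∂acd = cd − ad + ac,
  ∂abd = bd − ad + ab.
As a 10×5 matrix over Z this has rank 5, with invariant factors (1,1,1,1,1).

Computing H_k = (kernel of ∂_k) / (image of ∂_{k+1}):

  H_0: rank C_0 − rank ∂_1 = 5 − 4 = 1, and the invariant factors of ∂_1 are all 1, so H_0 = Z.
  H_1: rank ker ∂_1 − rank ∂_2 = (10 − 4) − 5 = 1, and the invariant factors of ∂_2 are all 1, so H_1 = Z.
  H_2: rank ker ∂_2 − rank ∂_3 = (5 − 5) − 0 = 0, and there is no ∂_3, so H_2 = 0.

As a check, the Euler characteristic is 5 − 10 + 5 = 0, which agrees with 1 − 1 + 0 = 0.
(K is a triangulation of the Möbius band.)

H_0 ≅ Z,  H_1 ≅ Z,  H_2 = 0.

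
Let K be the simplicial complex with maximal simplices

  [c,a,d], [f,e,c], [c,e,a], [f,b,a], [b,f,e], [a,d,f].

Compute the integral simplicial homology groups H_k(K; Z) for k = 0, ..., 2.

H_0 ≅ Z,  H_1 ≅ Z,  H_2 = 0.

We work with the vertex ordering a < b < c < d < e < f. The simplices of K, each written with vertices in increasing order, are:

  0-simplices (6): a, b, c, d, e, f
  1-simplices (12): ab, ac, ad, ae, af, be, bf, cd, ce, cf, df, ef
  2-simplices (6): abf, acd, ace, adf, bef, cef

so the chain groups are C_0 ≅ Z^6, C_1 ≅ Z^12, C_2 ≅ Z^6.

The boundary map ∂_1: C_1 → C_0 maps an edge to its endpoints' difference, ∂[p,q] = q − p. For instance
  ∂ad = d − a.
This gives a 6×12 integer matrix of rank 5; reducing to Smith normal form yields diagonal entries (1,1,1,1,1).

∂_2: C_2 → C_1 maps a triangle to the signed sum of its edges. For instance
  ∂bef = ef − bf + be,
  ∂acd = cd − ad + ac.
This gives a 12×6 integer matrix of rank 6; reducing to Smith normal form yields diagonal entries (1,1,1,1,1,1).

Now H_k = ker ∂_k / im ∂_{k+1}, so:

  H_0: rank C_0 − rank ∂_1 = 6 − 5 = 1, and the invariant factors of ∂_1 are all 1, so H_0 = Z.
  H_1: rank ker ∂_1 − rank ∂_2 = (12 − 5) − 6 = 1, and the invariant factors of ∂_2 are all 1, so H_1 = Z.
  H_2: rank ker ∂_2 − rank ∂_3 = (6 − 6) − 0 = 0, and there is no ∂_3, so H_2 = 0.

As a check, the Euler characteristic is 6 − 12 + 6 = 0, which agrees with 1 − 1 + 0 = 0.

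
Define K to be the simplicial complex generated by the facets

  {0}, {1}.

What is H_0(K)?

Take the total order 0 < 1 on the vertex set. Then K (dimension 0) consists of the simplices:

  0-simplices (2): [0], [1]

so the chain groups are C_0 ≅ Z^2.

Reading off H_k = ker ∂_k / im ∂_{k+1}:

  H_0: rank C_0 − rank ∂_1 = 2 − 0 = 2, and there is no ∂_1, so H_0 = Z^2.

H_0 ≅ Z^2.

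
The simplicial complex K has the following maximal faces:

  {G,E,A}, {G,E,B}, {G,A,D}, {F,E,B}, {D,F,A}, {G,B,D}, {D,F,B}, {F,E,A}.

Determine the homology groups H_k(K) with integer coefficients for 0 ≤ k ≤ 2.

We work with the vertex ordering A < B < D < E < F < G. The simplices of K, each written with vertices in increasing order, are:

  0-simplices (6): A, B, D, E, F, G
  1-simplices (12): AD, AE, AF, AG, BD, BE, BF, BG, DF, DG, EF, EG
  2-simplices (8): ADF, ADG, AEF, AEG, BDF, BDG, BEF, BEG

Hence C_0 ≅ Z^6, C_1 ≅ Z^12, C_2 ≅ Z^8.

Boundary ∂_1: C_1 → C_0 maps an edge to its endpoints' difference, ∂[p,q] = q − p. For instance
  ∂AD = D − A.
The 6×12 boundary matrix has rank 5 and Smith normal form diag(1,1,1,1,1).

The boundary map ∂_2: C_2 → C_1 acts by ∂[p,q,r] = [q,r] − [p,r] + [p,q]. For instance
  ∂ADG = DG − AG + AD,
  ∂BEF = EF − BF + BE.
As a 12×8 matrix over Z this has rank 7, with invariant factors (1,1,1,1,1,1,1).

Reading off H_k = ker ∂_k / im ∂_{k+1}:

  H_0: rank C_0 − rank ∂_1 = 6 − 5 = 1, and the invariant factors of ∂_1 are all 1, so H_0 ≅ Z.
  H_1: rank ker ∂_1 − rank ∂_2 = (12 − 5) − 7 = 0, and the invariant factors of ∂_2 are all 1, so H_1 ≅ 0.
  H_2: rank ker ∂_2 − rank ∂_3 = (8 − 7) − 0 = 1, and there is no ∂_3, so H_2 ≅ Z.

H_0 = Z,  H_1 = 0,  H_2 = Z.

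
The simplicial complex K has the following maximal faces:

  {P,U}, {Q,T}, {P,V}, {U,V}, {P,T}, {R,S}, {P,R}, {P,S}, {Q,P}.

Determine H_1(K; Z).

We work with the vertex ordering P < Q < R < S < T < U < V. The simplices of K, each written with vertices in increasing order, are:

  0-simplices (7): P, Q, R, S, T, U, V
  1-simplices (9): PQ, PR, PS, PT, PU, PV, QT, RS, UV

so the chain groups are C_0 ≅ Z^7, C_1 ≅ Z^9.

Boundary ∂_1: C_1 → C_0 sends each edge [p,q] (with p < q) to q − p. For instance
  ∂PR = R − P.
The 7×9 boundary matrix has rank 6 and Smith normal form diag(1,1,1,1,1,1).

Now H_k = ker ∂_k / im ∂_{k+1}, so:

  H_1: rank ker ∂_1 − rank ∂_2 = (9 − 6) − 0 = 3, and there is no ∂_2, so H_1 ≅ Z^3.

H_1 = Z^3.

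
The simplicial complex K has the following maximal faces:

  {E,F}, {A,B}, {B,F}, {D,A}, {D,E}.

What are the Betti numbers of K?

Fix the vertex order A < B < D < E < F and write every simplex with vertices in increasing order. Then dim K = 1 and the simplices of K are:

  0-simplices (5): A, B, D, E, F
  1-simplices (5): AB, AD, BF, DE, EF

giving chain groups C_0 ≅ Z^5, C_1 ≅ Z^5.

∂_1: C_1 → C_0 is given by ∂[p,q] = [q] − [p].
This gives a 5×5 integer matrix of rank 4; reducing to Smith normal form yields diagonal entries (1,1,1,1).

Reading off H_k = ker ∂_k / im ∂_{k+1}:

  H_0: rank C_0 − rank ∂_1 = 5 − 4 = 1, and the invariant factors of ∂_1 are all 1, so H_0 = Z.
  H_1: rank ker ∂_1 − rank ∂_2 = (5 − 4) − 0 = 1, and there is no ∂_2, so H_1 = Z.

As a check, the Euler characteristic is 5 − 5 = 0, which agrees with 1 − 1 = 0.
(K is a triangulation of the circle S^1.)

Hence the Betti numbers are b_0 = 1, b_1 = 1.

b_0 = 1, b_1 = 1.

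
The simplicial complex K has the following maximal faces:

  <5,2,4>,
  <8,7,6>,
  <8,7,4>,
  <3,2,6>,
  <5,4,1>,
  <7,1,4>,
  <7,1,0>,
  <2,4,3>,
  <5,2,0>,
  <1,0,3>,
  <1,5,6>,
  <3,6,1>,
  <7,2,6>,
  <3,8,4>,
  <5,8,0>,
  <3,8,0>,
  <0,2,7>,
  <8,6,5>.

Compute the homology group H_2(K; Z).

K has 9 vertices, 27 edges, 18 triangles.
rank ∂_2 = 17, rank ∂_3 = 0 ⇒ b_2 = 18 − 17 − 0 = 1. So H_2 ≅ Z.

H_2 = Z.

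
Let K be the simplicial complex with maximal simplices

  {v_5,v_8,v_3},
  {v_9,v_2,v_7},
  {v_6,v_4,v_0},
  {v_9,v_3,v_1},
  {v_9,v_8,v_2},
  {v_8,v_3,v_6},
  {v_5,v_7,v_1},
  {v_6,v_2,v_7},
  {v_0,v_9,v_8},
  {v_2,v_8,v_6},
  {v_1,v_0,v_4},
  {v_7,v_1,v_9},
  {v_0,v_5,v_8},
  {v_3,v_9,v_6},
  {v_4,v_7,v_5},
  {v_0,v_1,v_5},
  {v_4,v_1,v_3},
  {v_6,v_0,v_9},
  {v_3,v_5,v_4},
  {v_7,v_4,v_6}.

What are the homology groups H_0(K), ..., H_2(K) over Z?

Fix the vertex order v_0 < v_1 < v_2 < v_3 < v_4 < v_5 < v_6 < v_7 < v_8 < v_9 and write every simplex with vertices in increasing order. Then dim K = 2 and the simplices of K are:

  0-simplices (10): [v_0], [v_1], [v_2], [v_3], [v_4], [v_5], [v_6], [v_7], [v_8], [v_9]
  1-simplices (30): (30 of them)
  2-simplices (20): (20 of them)

so the chain groups are C_0 ≅ Z^10, C_1 ≅ Z^30, C_2 ≅ Z^20.

The boundary map ∂_1: C_1 → C_0 sends each edge [p,q] (with p < q) to q − p.
The 10×30 boundary matrix has rank 9 and Smith normal form diag(1,1,1,1,1,1,1,1,1).

Boundary ∂_2: C_2 → C_1 sends each 2-simplex [p,q,r] to [q,r] − [p,r] + [p,q]. For instance
  ∂[v_0,v_1,v_5] = [v_1,v_5] − [v_0,v_5] + [v_0,v_1],
  ∂[v_3,v_6,v_8] = [v_6,v_8] − [v_3,v_8] + [v_3,v_6].
The 30×20 boundary matrix has rank 20 and Smith normal form diag(1,1,1,1,1,1,1,1,1,1,1,1,1,1,1,1,1,1,1,2).

Computing H_k = (kernel of ∂_k) / (image of ∂_{k+1}):

  H_0: rank C_0 − rank ∂_1 = 10 − 9 = 1, and the invariant factors of ∂_1 are all 1, so H_0 ≅ Z.
  H_1: rank ker ∂_1 − rank ∂_2 = (30 − 9) − 20 = 1, and ∂_2 has invariant factor 2 > 1, so H_1 ≅ Z ⊕ Z/2.
  H_2: rank ker ∂_2 − rank ∂_3 = (20 − 20) − 0 = 0, and there is no ∂_3, so H_2 ≅ 0.

As a check, the Euler characteristic is 10 − 30 + 20 = 0, which agrees with 1 − 1 + 0 = 0.

H_0 = Z,  H_1 = Z ⊕ Z/2,  H_2 = 0.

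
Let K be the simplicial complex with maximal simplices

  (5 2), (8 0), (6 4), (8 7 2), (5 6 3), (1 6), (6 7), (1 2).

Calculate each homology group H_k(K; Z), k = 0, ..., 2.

H_0 = Z,  H_1 = Z^2,  H_2 = 0.

Take the total order 0 < 1 < 2 < 3 < 4 < 5 < 6 < 7 < 8 on the vertex set. Then K (dimension 2) consists of the simplices:

  0-simplices (9): [0], [1], [2], [3], [4], [5], [6], [7], [8]
  1-simplices (12): [0,8], [1,2], [1,6], [2,5], [2,7], [2,8], [3,5], [3,6], [4,6], [5,6], [6,7], [7,8]
  2-simplices (2): [2,7,8], [3,5,6]

so the chain groups are C_0 ≅ Z^9, C_1 ≅ Z^12, C_2 ≅ Z^2.

The boundary map ∂_1: C_1 → C_0 sends each edge [p,q] (with p < q) to q − p. For instance
  ∂[2,8] = [8] − [2].
The resulting 9×12 matrix has rank 8, and its Smith normal form has invariant factors (1,1,1,1,1,1,1,1).

∂_2: C_2 → C_1 sends each 2-simplex [p,q,r] to [q,r] − [p,r] + [p,q]. For instance
  ∂[3,5,6] = [5,6] − [3,6] + [3,5],
  ∂[2,7,8] = [7,8] − [2,8] + [2,7].
This gives a 12×2 integer matrix of rank 2; reducing to Smith normal form yields diagonal entries (1,1).

Now H_k = ker ∂_k / im ∂_{k+1}, so:

  H_0: rank C_0 − rank ∂_1 = 9 − 8 = 1, and the invariant factors of ∂_1 are all 1, so H_0 ≅ Z.
  H_1: rank ker ∂_1 − rank ∂_2 = (12 − 8) − 2 = 2, and the invariant factors of ∂_2 are all 1, so H_1 ≅ Z^2.
  H_2: rank ker ∂_2 − rank ∂_3 = (2 − 2) − 0 = 0, and there is no ∂_3, so H_2 ≅ 0.

As a check, the Euler characteristic is 9 − 12 + 2 = -1, which agrees with 1 − 2 + 0 = -1.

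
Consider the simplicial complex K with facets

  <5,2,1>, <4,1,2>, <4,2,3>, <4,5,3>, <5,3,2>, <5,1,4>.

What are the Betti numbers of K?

b_0 = 1, b_1 = 0, b_2 = 1.

Fix the vertex order 1 < 2 < 3 < 4 < 5 and write every simplex with vertices in increasing order. Then dim K = 2 and the simplices of K are:

  0-simplices (5): [1], [2], [3], [4], [5]
  1-simplices (9): [1,2], [1,4], [1,5], [2,3], [2,4], [2,5], [3,4], [3,5], [4,5]
  2-simplices (6): [1,2,4], [1,2,5], [1,4,5], [2,3,4], [2,3,5], [3,4,5]

so the chain groups are C_0 ≅ Z^5, C_1 ≅ Z^9, C_2 ≅ Z^6.

Boundary ∂_1: C_1 → C_0 sends each edge [p,q] (with p < q) to q − p. For instance
  ∂[3,5] = [5] − [3].
As a 5×9 matrix over Z this has rank 4, with invariant factors (1,1,1,1).

Boundary ∂_2: C_2 → C_1 sends each 2-simplex [p,q,r] to [q,r] − [p,r] + [p,q]. For instance
  ∂[1,4,5] = [4,5] − [1,5] + [1,4],
  ∂[3,4,5] = [4,5] − [3,5] + [3,4].
The 9×6 boundary matrix has rank 5 and Smith normal form diag(1,1,1,1,1).

From H_k ≅ ker(∂_k) / im(∂_{k+1}) we obtain:

  H_0: rank C_0 − rank ∂_1 = 5 − 4 = 1, and the invariant factors of ∂_1 are all 1, so H_0 ≅ Z.
  H_1: rank ker ∂_1 − rank ∂_2 = (9 − 4) − 5 = 0, and the invariant factors of ∂_2 are all 1, so H_1 ≅ 0.
  H_2: rank ker ∂_2 − rank ∂_3 = (6 − 5) − 0 = 1, and there is no ∂_3, so H_2 ≅ Z.

As a check, the Euler characteristic is 5 − 9 + 6 = 2, which agrees with 1 − 0 + 1 = 2.

Hence the Betti numbers are b_0 = 1, b_1 = 0, b_2 = 1.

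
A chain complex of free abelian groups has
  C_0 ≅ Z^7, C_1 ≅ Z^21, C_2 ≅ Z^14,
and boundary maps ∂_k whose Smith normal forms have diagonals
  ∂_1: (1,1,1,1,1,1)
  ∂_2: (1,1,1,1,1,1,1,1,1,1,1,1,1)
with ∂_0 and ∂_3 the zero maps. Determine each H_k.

H_0: b_0 = 7 − 0 − 6 = 1; torsion from ∂_1 factors > 1: none. So H_0 ≅ Z.
H_1: b_1 = 21 − 6 − 13 = 2; torsion from ∂_2 factors > 1: none. So H_1 ≅ Z^2.
H_2: b_2 = 14 − 13 − 0 = 1; torsion from ∂_3 factors > 1: none. So H_2 ≅ Z.

H_0 ≅ Z,  H_1 ≅ Z^2,  H_2 ≅ Z.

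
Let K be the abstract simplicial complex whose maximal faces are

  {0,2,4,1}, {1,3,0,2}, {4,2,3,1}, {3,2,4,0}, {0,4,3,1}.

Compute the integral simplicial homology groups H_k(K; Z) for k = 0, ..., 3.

Order the vertices as 0 < 1 < 2 < 3 < 4. Listing each simplex with vertices in this order, K has dimension 3 with simplices:

  0-simplices (5): [0], [1], [2], [3], [4]
  1-simplices (10): [0,1], [0,2], [0,3], [0,4], [1,2], [1,3], [1,4], [2,3], [2,4], [3,4]
  2-simplices (10): [0,1,2], [0,1,3], [0,1,4], [0,2,3], [0,2,4], [0,3,4], [1,2,3], [1,2,4], [1,3,4], [2,3,4]
  3-simplices (5): [0,1,2,3], [0,1,2,4], [0,1,3,4], [0,2,3,4], [1,2,3,4]

Hence C_0 ≅ Z^5, C_1 ≅ Z^10, C_2 ≅ Z^10, C_3 ≅ Z^5.

Boundary ∂_1: C_1 → C_0 maps an edge to its endpoints' difference, ∂[p,q] = q − p. For instance
  ∂[0,1] = [1] − [0].
As a 5×10 matrix over Z this has rank 4, with invariant factors (1,1,1,1).

Boundary ∂_2: C_2 → C_1 acts by ∂[p,q,r] = [q,r] − [p,r] + [p,q]. For instance
  ∂[0,1,2] = [1,2] − [0,2] + [0,1],
  ∂[0,2,3] = [2,3] − [0,3] + [0,2].
The resulting 10×10 matrix has rank 6, and its Smith normal form has invariant factors (1,1,1,1,1,1).

Boundary ∂_3: C_3 → C_2 sends each 3-simplex σ to the alternating sum Σ_i (−1)^i (σ with its i-th vertex removed). For instance
  ∂[0,2,3,4] = [2,3,4] − [0,3,4] + [0,2,4] − [0,2,3],
  ∂[1,2,3,4] = [2,3,4] − [1,3,4] + [1,2,4] − [1,2,3].
The resulting 10×5 matrix has rank 4, and its Smith normal form has invariant factors (1,1,1,1).

From H_k ≅ ker(∂_k) / im(∂_{k+1}) we obtain:

  H_0: rank C_0 − rank ∂_1 = 5 − 4 = 1, and the invariant factors of ∂_1 are all 1, so H_0 = Z.
  H_1: rank ker ∂_1 − rank ∂_2 = (10 − 4) − 6 = 0, and the invariant factors of ∂_2 are all 1, so H_1 = 0.
  H_2: rank ker ∂_2 − rank ∂_3 = (10 − 6) − 4 = 0, and the invariant factors of ∂_3 are all 1, so H_2 = 0.
  H_3: rank ker ∂_3 − rank ∂_4 = (5 − 4) − 0 = 1, and there is no ∂_4, so H_3 = Z.

As a check, the Euler characteristic is 5 − 10 + 10 − 5 = 0, which agrees with 1 − 0 + 0 − 1 = 0.

H_0 ≅ Z,  H_1 = 0,  H_2 = 0,  H_3 ≅ Z.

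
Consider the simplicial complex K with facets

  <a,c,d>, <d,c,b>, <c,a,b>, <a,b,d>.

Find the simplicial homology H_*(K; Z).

H_0 ≅ Z,  H_1 = 0,  H_2 ≅ Z.

Fix the vertex order a < b < c < d and write every simplex with vertices in increasing order. Then dim K = 2 and the simplices of K are:

  0-simplices (4): a, b, c, d
  1-simplices (6): ab, ac, ad, bc, bd, cd
  2-simplices (4): abc, abd, acd, bcd

so the chain groups are C_0 ≅ Z^4, C_1 ≅ Z^6, C_2 ≅ Z^4.

Boundary ∂_1: C_1 → C_0 sends each edge [p,q] (with p < q) to q − p. For instance
  ∂cd = d − c.
The resulting 4×6 matrix has rank 3, and its Smith normal form has invariant factors (1,1,1).

∂_2: C_2 → C_1 sends each 2-simplex [p,q,r] to [q,r] − [p,r] + [p,q]. For instance
  ∂abc = bc − ac + ab,
  ∂bcd = cd − bd + bc.
This gives a 6×4 integer matrix of rank 3; reducing to Smith normal form yields diagonal entries (1,1,1).

Computing H_k = (kernel of ∂_k) / (image of ∂_{k+1}):

  H_0: rank C_0 − rank ∂_1 = 4 − 3 = 1, and the invariant factors of ∂_1 are all 1, so H_0 ≅ Z.
  H_1: rank ker ∂_1 − rank ∂_2 = (6 − 3) − 3 = 0, and the invariant factors of ∂_2 are all 1, so H_1 ≅ 0.
  H_2: rank ker ∂_2 − rank ∂_3 = (4 − 3) − 0 = 1, and there is no ∂_3, so H_2 ≅ Z.

(K is a triangulation of the 2-sphere S^2.)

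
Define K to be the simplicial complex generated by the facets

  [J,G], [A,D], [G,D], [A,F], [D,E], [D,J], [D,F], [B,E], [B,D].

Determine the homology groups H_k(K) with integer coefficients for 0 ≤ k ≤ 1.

H_0 = Z,  H_1 = Z^3.

We work with the vertex ordering A < B < D < E < F < G < J. The simplices of K, each written with vertices in increasing order, are:

  0-simplices (7): A, B, D, E, F, G, J
  1-simplices (9): AD, AF, BD, BE, DE, DF, DG, DJ, GJ

Hence C_0 ≅ Z^7, C_1 ≅ Z^9.

The boundary map ∂_1: C_1 → C_0 maps an edge to its endpoints' difference, ∂[p,q] = q − p. For instance
  ∂BE = E − B.
As a 7×9 matrix over Z this has rank 6, with invariant factors (1,1,1,1,1,1).

Computing H_k = (kernel of ∂_k) / (image of ∂_{k+1}):

  H_0: rank C_0 − rank ∂_1 = 7 − 6 = 1, and the invariant factors of ∂_1 are all 1, so H_0 = Z.
  H_1: rank ker ∂_1 − rank ∂_2 = (9 − 6) − 0 = 3, and there is no ∂_2, so H_1 = Z^3.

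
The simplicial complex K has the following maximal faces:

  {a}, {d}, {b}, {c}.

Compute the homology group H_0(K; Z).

Order the vertices as a < b < c < d. Listing each simplex with vertices in this order, K has dimension 0 with simplices:

  0-simplices (4): a, b, c, d

Hence C_0 ≅ Z^4.

Reading off H_k = ker ∂_k / im ∂_{k+1}:

  H_0: rank C_0 − rank ∂_1 = 4 − 0 = 4, and there is no ∂_1, so H_0 ≅ Z^4.

H_0 = Z^4.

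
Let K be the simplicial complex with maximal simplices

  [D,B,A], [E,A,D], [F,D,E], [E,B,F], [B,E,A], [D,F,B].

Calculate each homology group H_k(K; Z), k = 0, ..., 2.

Order the vertices as A < B < D < E < F. Listing each simplex with vertices in this order, K has dimension 2 with simplices:

  0-simplices (5): A, B, D, E, F
  1-simplices (9): AB, AD, AE, BD, BE, BF, DE, DF, EF
  2-simplices (6): ABD, ABE, ADE, BDF, BEF, DEF

so the chain groups are C_0 ≅ Z^5, C_1 ≅ Z^9, C_2 ≅ Z^6.

∂_1: C_1 → C_0 is given by ∂[p,q] = [q] − [p]. For instance
  ∂BE = E − B.
This gives a 5×9 integer matrix of rank 4; reducing to Smith normal form yields diagonal entries (1,1,1,1).

The boundary map ∂_2: C_2 → C_1 sends each 2-simplex [p,q,r] to [q,r] − [p,r] + [p,q]. For instance
  ∂BEF = EF − BF + BE,
  ∂BDF = DF − BF + BD.
As a 9×6 matrix over Z this has rank 5, with invariant factors (1,1,1,1,1).

Computing H_k = (kernel of ∂_k) / (image of ∂_{k+1}):

  H_0: rank C_0 − rank ∂_1 = 5 − 4 = 1, and the invariant factors of ∂_1 are all 1, so H_0 ≅ Z.
  H_1: rank ker ∂_1 − rank ∂_2 = (9 − 4) − 5 = 0, and the invariant factors of ∂_2 are all 1, so H_1 ≅ 0.
  H_2: rank ker ∂_2 − rank ∂_3 = (6 − 5) − 0 = 1, and there is no ∂_3, so H_2 ≅ Z.

H_0 = Z,  H_1 = 0,  H_2 = Z.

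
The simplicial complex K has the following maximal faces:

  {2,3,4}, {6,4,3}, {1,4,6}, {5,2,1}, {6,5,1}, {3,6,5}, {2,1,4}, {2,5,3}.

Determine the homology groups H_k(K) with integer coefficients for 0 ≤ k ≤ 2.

H_0 ≅ Z,  H_1 = 0,  H_2 ≅ Z.

K has 6 vertices, 12 edges, 8 triangles.
rank ∂_0 = 0, rank ∂_1 = 5 ⇒ b_0 = 6 − 0 − 5 = 1; all invariant factors of ∂_1 are 1 so no torsion. So H_0 = Z.
rank ∂_1 = 5, rank ∂_2 = 7 ⇒ b_1 = 12 − 5 − 7 = 0; all invariant factors of ∂_2 are 1 so no torsion. So H_1 = 0.
rank ∂_2 = 7, rank ∂_3 = 0 ⇒ b_2 = 8 − 7 − 0 = 1. So H_2 = Z.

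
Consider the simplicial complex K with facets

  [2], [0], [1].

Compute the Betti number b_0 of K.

b_0 = 3.

Take the total order 0 < 1 < 2 on the vertex set. Then K (dimension 0) consists of the simplices:

  0-simplices (3): [0], [1], [2]

giving chain groups C_0 ≅ Z^3.

Reading off H_k = ker ∂_k / im ∂_{k+1}:

  H_0: rank C_0 − rank ∂_1 = 3 − 0 = 3, and there is no ∂_1, so H_0 ≅ Z^3.

Hence the Betti numbers are b_0 = 3.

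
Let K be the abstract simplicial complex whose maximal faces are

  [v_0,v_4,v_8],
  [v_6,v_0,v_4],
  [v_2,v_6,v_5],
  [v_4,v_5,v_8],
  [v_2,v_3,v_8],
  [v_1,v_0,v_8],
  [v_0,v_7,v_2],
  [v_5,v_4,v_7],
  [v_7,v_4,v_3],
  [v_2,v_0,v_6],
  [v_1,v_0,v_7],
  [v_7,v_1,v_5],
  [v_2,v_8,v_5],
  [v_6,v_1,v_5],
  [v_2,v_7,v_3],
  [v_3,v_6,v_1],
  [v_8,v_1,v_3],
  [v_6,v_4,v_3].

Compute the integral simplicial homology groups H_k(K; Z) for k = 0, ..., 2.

We work with the vertex ordering v_0 < v_1 < v_2 < v_3 < v_4 < v_5 < v_6 < v_7 < v_8. The simplices of K, each written with vertices in increasing order, are:

  0-simplices (9): [v_0], [v_1], [v_2], [v_3], [v_4], [v_5], [v_6], [v_7], [v_8]
  1-simplices (27): (27 of them)
  2-simplices (18): (18 of them)

giving chain groups C_0 ≅ Z^9, C_1 ≅ Z^27, C_2 ≅ Z^18.

The boundary map ∂_1: C_1 → C_0 sends each edge [p,q] (with p < q) to q − p. For instance
  ∂[v_2,v_6] = [v_6] − [v_2].
The resulting 9×27 matrix has rank 8, and its Smith normal form has invariant factors (1,1,1,1,1,1,1,1).

The boundary map ∂_2: C_2 → C_1 acts by ∂[p,q,r] = [q,r] − [p,r] + [p,q]. For instance
  ∂[v_0,v_4,v_6] = [v_4,v_6] − [v_0,v_6] + [v_0,v_4],
  ∂[v_0,v_2,v_7] = [v_2,v_7] − [v_0,v_7] + [v_0,v_2].
This gives a 27×18 integer matrix of rank 17; reducing to Smith normal form yields diagonal entries (1,1,1,1,1,1,1,1,1,1,1,1,1,1,1,1,1).

Now H_k = ker ∂_k / im ∂_{k+1}, so:

  H_0: rank C_0 − rank ∂_1 = 9 − 8 = 1, and the invariant factors of ∂_1 are all 1, so H_0 ≅ Z.
  H_1: rank ker ∂_1 − rank ∂_2 = (27 − 8) − 17 = 2, and the invariant factors of ∂_2 are all 1, so H_1 ≅ Z^2.
  H_2: rank ker ∂_2 − rank ∂_3 = (18 − 17) − 0 = 1, and there is no ∂_3, so H_2 ≅ Z.

H_0 ≅ Z,  H_1 ≅ Z^2,  H_2 ≅ Z.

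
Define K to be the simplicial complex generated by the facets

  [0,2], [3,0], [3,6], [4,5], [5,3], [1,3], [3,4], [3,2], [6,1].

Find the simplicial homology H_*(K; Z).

H_0 ≅ Z,  H_1 ≅ Z^3.

Take the total order 0 < 1 < 2 < 3 < 4 < 5 < 6 on the vertex set. Then K (dimension 1) consists of the simplices:

  0-simplices (7): [0], [1], [2], [3], [4], [5], [6]
  1-simplices (9): [0,2], [0,3], [1,3], [1,6], [2,3], [3,4], [3,5], [3,6], [4,5]

giving chain groups C_0 ≅ Z^7, C_1 ≅ Z^9.

∂_1: C_1 → C_0 is given by ∂[p,q] = [q] − [p]. For instance
  ∂[4,5] = [5] − [4].
This gives a 7×9 integer matrix of rank 6; reducing to Smith normal form yields diagonal entries (1,1,1,1,1,1).

From H_k ≅ ker(∂_k) / im(∂_{k+1}) we obtain:

  H_0: rank C_0 − rank ∂_1 = 7 − 6 = 1, and the invariant factors of ∂_1 are all 1, so H_0 ≅ Z.
  H_1: rank ker ∂_1 − rank ∂_2 = (9 − 6) − 0 = 3, and there is no ∂_2, so H_1 ≅ Z^3.

As a check, the Euler characteristic is 7 − 9 = -2, which agrees with 1 − 3 = -2.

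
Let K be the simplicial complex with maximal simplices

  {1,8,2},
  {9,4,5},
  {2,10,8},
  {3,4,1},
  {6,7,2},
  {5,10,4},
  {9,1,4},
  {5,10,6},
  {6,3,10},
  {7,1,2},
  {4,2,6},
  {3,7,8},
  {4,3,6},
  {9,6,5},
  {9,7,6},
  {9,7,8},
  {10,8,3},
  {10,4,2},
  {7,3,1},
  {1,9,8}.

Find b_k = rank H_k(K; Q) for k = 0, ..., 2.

b_0 = 1, b_1 = 1, b_2 = 0.

Take the total order 1 < 2 < 3 < 4 < 5 < 6 < 7 < 8 < 9 < 10 on the vertex set. Then K (dimension 2) consists of the simplices:

  0-simplices (10): [1], [2], [3], [4], [5], [6], [7], [8], [9], [10]
  1-simplices (30): (30 of them)
  2-simplices (20): (20 of them)

so the chain groups are C_0 ≅ Z^10, C_1 ≅ Z^30, C_2 ≅ Z^20.

The boundary map ∂_1: C_1 → C_0 maps an edge to its endpoints' difference, ∂[p,q] = q − p. For instance
  ∂[7,8] = [8] − [7].
The 10×30 boundary matrix has rank 9 and Smith normal form diag(1,1,1,1,1,1,1,1,1).

∂_2: C_2 → C_1 maps a triangle to the signed sum of its edges. For instance
  ∂[1,2,7] = [2,7] − [1,7] + [1,2],
  ∂[3,6,10] = [6,10] − [3,10] + [3,6].
The resulting 30×20 matrix has rank 20, and its Smith normal form has invariant factors (1,1,1,1,1,1,1,1,1,1,1,1,1,1,1,1,1,1,1,2).

Now H_k = ker ∂_k / im ∂_{k+1}, so:

  H_0: rank C_0 − rank ∂_1 = 10 − 9 = 1, and the invariant factors of ∂_1 are all 1, so H_0 = Z.
  H_1: rank ker ∂_1 − rank ∂_2 = (30 − 9) − 20 = 1, and ∂_2 has invariant factor 2 > 1, so H_1 = Z × Z/2.
  H_2: rank ker ∂_2 − rank ∂_3 = (20 − 20) − 0 = 0, and there is no ∂_3, so H_2 = 0.

Hence the Betti numbers are b_0 = 1, b_1 = 1, b_2 = 0.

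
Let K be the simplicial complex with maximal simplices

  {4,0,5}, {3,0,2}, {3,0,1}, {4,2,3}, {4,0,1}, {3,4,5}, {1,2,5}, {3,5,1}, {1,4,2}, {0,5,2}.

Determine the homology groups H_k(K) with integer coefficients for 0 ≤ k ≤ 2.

H_0 = Z,  H_1 = Z/2,  H_2 = 0.

We work with the vertex ordering 0 < 1 < 2 < 3 < 4 < 5. The simplices of K, each written with vertices in increasing order, are:

  0-simplices (6): [0], [1], [2], [3], [4], [5]
  1-simplices (15): [0,1], [0,2], [0,3], [0,4], [0,5], [1,2], [1,3], [1,4], [1,5], [2,3], [2,4], [2,5], [3,4], [3,5], [4,5]
  2-simplices (10): [0,1,3], [0,1,4], [0,2,3], [0,2,5], [0,4,5], [1,2,4], [1,2,5], [1,3,5], [2,3,4], [3,4,5]

giving chain groups C_0 ≅ Z^6, C_1 ≅ Z^15, C_2 ≅ Z^10.

The boundary map ∂_1: C_1 → C_0 is given by ∂[p,q] = [q] − [p]. For instance
  ∂[1,5] = [5] − [1].
The 6×15 boundary matrix has rank 5 and Smith normal form diag(1,1,1,1,1).

The boundary map ∂_2: C_2 → C_1 maps a triangle to the signed sum of its edges. For instance
  ∂[1,2,4] = [2,4] − [1,4] + [1,2],
  ∂[0,1,4] = [1,4] − [0,4] + [0,1].
The resulting 15×10 matrix has rank 10, and its Smith normal form has invariant factors (1,1,1,1,1,1,1,1,1,2).

Reading off H_k = ker ∂_k / im ∂_{k+1}:

  H_0: rank C_0 − rank ∂_1 = 6 − 5 = 1, and the invariant factors of ∂_1 are all 1, so H_0 ≅ Z.
  H_1: rank ker ∂_1 − rank ∂_2 = (15 − 5) − 10 = 0, and ∂_2 has invariant factor 2 > 1, so H_1 ≅ Z/2.
  H_2: rank ker ∂_2 − rank ∂_3 = (10 − 10) − 0 = 0, and there is no ∂_3, so H_2 ≅ 0.

(K is a triangulation of the real projective plane RP^2.)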